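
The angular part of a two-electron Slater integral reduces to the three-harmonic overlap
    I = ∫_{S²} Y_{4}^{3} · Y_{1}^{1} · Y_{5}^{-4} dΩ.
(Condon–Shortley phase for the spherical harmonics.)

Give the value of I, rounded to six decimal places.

0.294638

m-sum 0 ✓  L=10 even ✓  3≤5≤5 ✓
Π(2lᵢ+1) = 9×3×11 = 297
triangle coeff Δ(4,1,5) = 1/495
Σ_t [0,0]: t=0:+1/576 = 1/576
(3j)²=5/99 [(4 1 5; 0 0 0)], sign=-1
Σ_t [0,0]: t=0:+1/10080 = 1/10080
(3j)²=4/55 [(4 1 5; 3 1 -4)], sign=-1
⇒ 4πI² = 12/11
I = (+1)√(12/11/(4π)) = 0.29463840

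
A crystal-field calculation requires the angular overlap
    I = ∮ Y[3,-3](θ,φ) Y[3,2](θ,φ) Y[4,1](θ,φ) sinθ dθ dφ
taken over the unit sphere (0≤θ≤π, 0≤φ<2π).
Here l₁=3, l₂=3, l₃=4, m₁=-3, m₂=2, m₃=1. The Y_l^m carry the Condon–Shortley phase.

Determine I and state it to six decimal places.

Checks pass: Σm=0; 10 even; l₃=4∈[0,6].
(2·3+1)(2·3+1)(2·4+1) = 441
Δ: 2! 4! 4! / 11! → 1/34650
sum: t=0:+1/72 t=1:−1/16 t=2:+1/72 = -5/144
3j²(3 3 4; 0 0 0) = Δ·Π!·Σ² = 2/77  (sign -1)
sum: t=2:+1/288 = 1/288
3j²(3 3 4; -3 2 1) = Δ·Π!·Σ² = 5/231  (sign -1)
combine: 4πI² = 441·2/77·5/231 = 30/121
take √, sign +1: I = 0.14046335

0.140463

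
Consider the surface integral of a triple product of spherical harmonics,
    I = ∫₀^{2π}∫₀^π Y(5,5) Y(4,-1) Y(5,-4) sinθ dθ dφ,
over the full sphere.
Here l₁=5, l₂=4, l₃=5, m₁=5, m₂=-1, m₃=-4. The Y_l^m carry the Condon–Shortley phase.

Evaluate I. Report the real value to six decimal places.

m-sum 0 ✓  L=14 even ✓  1≤5≤9 ✓
Π(2lᵢ+1) = 11×9×11 = 1089
triangle coeff Δ(5,4,5) = 1/3153150
Σ_t [0,4]: t=0:+1/69120 t=1:−1/1728 t=2:+1/576 t=3:−1/1728 t=4:+1/69120 = 7/11520
(3j)²=2/143 [(5 4 5; 0 0 0)], sign=-1
Σ_t [0,0]: t=0:+1/103680 = 1/103680
(3j)²=4/143 [(5 4 5; 5 -1 -4)], sign=-1
⇒ 4πI² = 72/169
I = (+1)√(72/169/(4π)) = 0.18412721

0.184127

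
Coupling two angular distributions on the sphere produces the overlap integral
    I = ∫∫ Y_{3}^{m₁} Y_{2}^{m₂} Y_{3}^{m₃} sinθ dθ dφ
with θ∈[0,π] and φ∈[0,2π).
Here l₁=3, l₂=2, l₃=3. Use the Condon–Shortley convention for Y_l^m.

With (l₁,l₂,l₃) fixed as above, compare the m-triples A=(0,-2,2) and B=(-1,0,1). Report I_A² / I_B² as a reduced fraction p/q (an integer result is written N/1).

l's match ⇒ only the (l;m) 3-j factors differ between A and B.
A: triangle coeff Δ(3,2,3) = 1/3780; Σ_t [0,0]: t=0:+1/24 = 1/24; (3j)²=1/21 [(3 2 3; 0 -2 2)], sign=-1
B: triangle coeff Δ(3,2,3) = 1/3780; Σ_t [0,2]: t=0:+1/96 t=1:−1/6 t=2:+1/16 = -3/32; (3j)²=3/140 [(3 2 3; -1 0 1)], sign=-1
I_A²/I_B² = (1/21)/(3/140) = 20/9

20/9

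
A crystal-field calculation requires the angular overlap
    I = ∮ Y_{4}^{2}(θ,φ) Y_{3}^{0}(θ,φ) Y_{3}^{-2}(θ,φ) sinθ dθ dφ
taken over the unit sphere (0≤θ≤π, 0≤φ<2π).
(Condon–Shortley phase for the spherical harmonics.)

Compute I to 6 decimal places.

-0.044418

Checks pass: Σm=0; 10 even; l₃=3∈[1,7].
(2·4+1)(2·3+1)(2·3+1) = 441
Δ: 4! 4! 2! / 11! → 1/34650
sum: t=1:−1/72 t=2:+1/16 t=3:−1/72 = 5/144
3j²(4 3 3; 0 0 0) = Δ·Π!·Σ² = 2/77  (sign -1)
sum: t=1:−1/72 t=2:+1/96 = -1/288
3j²(4 3 3; 2 0 -2) = Δ·Π!·Σ² = 1/462  (sign +1)
combine: 4πI² = 441·2/77·1/462 = 3/121
take √, sign -1: I = -0.04441841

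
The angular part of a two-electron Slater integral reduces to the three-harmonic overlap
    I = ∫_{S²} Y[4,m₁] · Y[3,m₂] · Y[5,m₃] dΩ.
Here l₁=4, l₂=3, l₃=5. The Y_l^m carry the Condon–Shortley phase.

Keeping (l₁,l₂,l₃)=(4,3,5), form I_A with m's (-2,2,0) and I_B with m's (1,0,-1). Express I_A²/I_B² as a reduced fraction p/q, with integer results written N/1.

800/361

Shared (l₁,l₂,l₃)=(4,3,5): N and (l;000)² cancel in I_A²/I_B².
A: Δ = 2!·6!·4!/13! = 1/180180; Racah Σ t=1..2: t=1:−1/2880 t=2:+1/576 = 1/720; ⇒ 3j(4 3 5; -2 2 0)² = 80/3003, sgn -1
B: Δ = 2!·6!·4!/13! = 1/180180; Racah Σ t=0..2: t=0:+1/432 t=1:−1/192 t=2:+1/1440 = -19/8640; ⇒ 3j(4 3 5; 1 0 -1)² = 361/30030, sgn -1
I_A²/I_B² = (80/3003)/(361/30030) = 800/361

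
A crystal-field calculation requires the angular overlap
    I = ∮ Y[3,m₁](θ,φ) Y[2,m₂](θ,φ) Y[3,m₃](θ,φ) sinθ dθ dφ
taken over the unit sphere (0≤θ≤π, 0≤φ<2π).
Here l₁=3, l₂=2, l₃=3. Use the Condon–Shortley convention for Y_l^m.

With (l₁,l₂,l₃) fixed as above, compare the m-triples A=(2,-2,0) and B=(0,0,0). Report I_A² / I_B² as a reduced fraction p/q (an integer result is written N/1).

Same 3,2,3: normalisation and zero-m 3j drop out of the ratio.
A: Δ: 2! 4! 2! / 9! → 1/3780; sum: t=0:+1/24 = 1/24; 3j²(3 2 3; 2 -2 0) = Δ·Π!·Σ² = 1/21  (sign -1)
B: Δ: 2! 4! 2! / 9! → 1/3780; sum: t=0:+1/24 t=1:−1/4 t=2:+1/24 = -1/6; 3j²(3 2 3; 0 0 0) = Δ·Π!·Σ² = 4/105  (sign +1)
I_A²/I_B² = (1/21)/(4/105) = 5/4

5/4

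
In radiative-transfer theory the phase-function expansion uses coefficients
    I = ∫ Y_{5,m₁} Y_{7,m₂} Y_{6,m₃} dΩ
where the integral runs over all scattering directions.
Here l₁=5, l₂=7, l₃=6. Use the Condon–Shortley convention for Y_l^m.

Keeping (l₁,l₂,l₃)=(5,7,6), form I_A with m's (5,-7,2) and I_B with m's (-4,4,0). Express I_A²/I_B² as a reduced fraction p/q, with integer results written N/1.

l's match ⇒ only the (l;m) 3-j factors differ between A and B.
A: triangle coeff Δ(5,7,6) = 1/174594420; Σ_t [0,0]: t=0:+1/696729600 = 1/696729600; (3j)²=7/1938 [(5 7 6; 5 -7 2)], sign=+1
B: triangle coeff Δ(5,7,6) = 1/174594420; Σ_t [5,6]: t=5:−1/4147200 t=6:+1/3110400 = 1/12441600; (3j)²=7/4199 [(5 7 6; -4 4 0)], sign=+1
I_A²/I_B² = (7/1938)/(7/4199) = 13/6

13/6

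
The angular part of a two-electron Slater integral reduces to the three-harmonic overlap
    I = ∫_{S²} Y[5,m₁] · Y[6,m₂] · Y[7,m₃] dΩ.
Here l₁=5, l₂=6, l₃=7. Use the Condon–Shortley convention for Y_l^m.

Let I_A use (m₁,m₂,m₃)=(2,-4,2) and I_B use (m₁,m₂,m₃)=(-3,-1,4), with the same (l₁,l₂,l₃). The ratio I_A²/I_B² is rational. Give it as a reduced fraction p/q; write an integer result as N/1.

l's match ⇒ only the (l;m) 3-j factors differ between A and B.
A: triangle coeff Δ(5,6,7) = 1/174594420; Σ_t [0,2]: t=0:+1/1244160 t=1:−1/1451520 t=2:+1/19353600 = 29/174182400; (3j)²=841/554268 [(5 6 7; 2 -4 2)], sign=-1
B: triangle coeff Δ(5,6,7) = 1/174594420; Σ_t [2,4]: t=2:+1/2073600 t=3:−1/1036800 t=4:+1/5806080 = -1/3225600; (3j)²=27/4199 [(5 6 7; -3 -1 4)], sign=+1
I_A²/I_B² = (841/554268)/(27/4199) = 841/3564

841/3564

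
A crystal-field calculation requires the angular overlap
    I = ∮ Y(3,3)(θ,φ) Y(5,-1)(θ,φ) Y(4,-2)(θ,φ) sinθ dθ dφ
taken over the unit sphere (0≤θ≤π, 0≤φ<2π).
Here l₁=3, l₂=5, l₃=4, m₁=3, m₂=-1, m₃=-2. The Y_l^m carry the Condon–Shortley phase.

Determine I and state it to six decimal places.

Rules hold: Σm=0, L=12 even, 2≤4≤8.
N = 7·11·9 = 693
Δ = 4!·2!·6!/13! = 1/180180
Racah Σ t=1..3: t=1:−1/576 t=2:+1/144 t=3:−1/576 = 1/288
⇒ 3j(3 5 4; 0 0 0)² = 20/1001, sgn +1
Racah Σ t=0..0: t=0:+1/2304 = 1/2304
⇒ 3j(3 5 4; 3 -1 -2)² = 75/4004, sgn +1
4πI² = N·(3j₀)²·(3jₘ)² = 3375/13013
I = +1·√(0.259356/4π) = 0.14366244

0.143662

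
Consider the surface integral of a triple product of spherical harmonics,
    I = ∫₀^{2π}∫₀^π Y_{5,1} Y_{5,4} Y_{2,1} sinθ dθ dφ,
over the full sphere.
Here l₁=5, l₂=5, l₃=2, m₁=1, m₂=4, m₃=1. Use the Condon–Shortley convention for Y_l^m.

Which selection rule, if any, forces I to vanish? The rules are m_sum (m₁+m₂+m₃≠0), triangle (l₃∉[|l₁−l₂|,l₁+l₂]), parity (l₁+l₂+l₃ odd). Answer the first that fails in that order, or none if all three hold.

azimuthal sum: 1 + 4 + 1 = 6  ✗
0 ≤ 2 ≤ 10 (triangle on l)
L = 5 + 5 + 2 = 12 (even)

m_sum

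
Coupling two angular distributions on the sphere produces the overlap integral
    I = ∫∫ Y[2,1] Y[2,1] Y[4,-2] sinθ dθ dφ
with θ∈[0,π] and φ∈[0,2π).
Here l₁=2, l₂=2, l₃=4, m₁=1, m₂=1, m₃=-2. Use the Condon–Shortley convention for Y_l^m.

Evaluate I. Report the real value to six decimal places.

Checks pass: Σm=0; 8 even; l₃=4∈[0,4].
(2·2+1)(2·2+1)(2·4+1) = 225
Δ: 0! 4! 4! / 9! → 1/630
sum: t=0:+1/16 = 1/16
3j²(2 2 4; 0 0 0) = Δ·Π!·Σ² = 2/35  (sign +1)
sum: t=0:+1/36 = 1/36
3j²(2 2 4; 1 1 -2) = Δ·Π!·Σ² = 4/63  (sign +1)
combine: 4πI² = 225·2/35·4/63 = 40/49
take √, sign +1: I = 0.25487487

0.254875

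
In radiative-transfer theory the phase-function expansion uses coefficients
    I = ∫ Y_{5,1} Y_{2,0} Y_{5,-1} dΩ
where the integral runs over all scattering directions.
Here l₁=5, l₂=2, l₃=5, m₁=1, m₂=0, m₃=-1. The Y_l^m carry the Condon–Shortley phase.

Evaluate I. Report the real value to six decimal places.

m-sum 0 ✓  L=12 even ✓  3≤5≤7 ✓
Π(2lᵢ+1) = 11×5×11 = 605
triangle coeff Δ(5,2,5) = 1/38610
Σ_t [0,2]: t=0:+1/2880 t=1:−1/576 t=2:+1/2880 = -1/960
(3j)²=10/429 [(5 2 5; 0 0 0)], sign=+1
Σ_t [0,2]: t=0:+1/2304 t=1:−1/720 t=2:+1/5760 = -1/1280
(3j)²=27/1430 [(5 2 5; 1 0 -1)], sign=-1
⇒ 4πI² = 45/169
I = (-1)√(45/169/(4π)) = -0.14556534

-0.145565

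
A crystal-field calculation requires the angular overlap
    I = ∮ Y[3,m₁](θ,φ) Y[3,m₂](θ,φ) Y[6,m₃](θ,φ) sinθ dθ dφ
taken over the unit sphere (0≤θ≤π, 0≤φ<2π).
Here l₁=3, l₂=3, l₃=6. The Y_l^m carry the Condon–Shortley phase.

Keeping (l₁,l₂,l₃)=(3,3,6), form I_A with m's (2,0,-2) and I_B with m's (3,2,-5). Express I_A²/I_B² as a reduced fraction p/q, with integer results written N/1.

l's match ⇒ only the (l;m) 3-j factors differ between A and B.
A: triangle coeff Δ(3,3,6) = 1/12012; Σ_t [0,0]: t=0:+1/4320 = 1/4320; (3j)²=8/429 [(3 3 6; 2 0 -2)], sign=+1
B: triangle coeff Δ(3,3,6) = 1/12012; Σ_t [0,0]: t=0:+1/86400 = 1/86400; (3j)²=1/26 [(3 3 6; 3 2 -5)], sign=-1
I_A²/I_B² = (8/429)/(1/26) = 16/33

16/33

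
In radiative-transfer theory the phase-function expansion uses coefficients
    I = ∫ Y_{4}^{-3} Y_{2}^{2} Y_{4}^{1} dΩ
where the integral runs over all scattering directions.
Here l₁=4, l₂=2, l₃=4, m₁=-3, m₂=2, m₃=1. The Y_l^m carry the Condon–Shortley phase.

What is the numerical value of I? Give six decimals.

0.159270

Rules hold: Σm=0, L=10 even, 2≤4≤6.
N = 9·5·9 = 405
Δ = 2!·6!·2!/11! = 1/13860
Racah Σ t=0..2: t=0:+1/192 t=1:−1/36 t=2:+1/192 = -5/288
⇒ 3j(4 2 4; 0 0 0)² = 20/693, sgn -1
Racah Σ t=2..2: t=2:+1/480 = 1/480
⇒ 3j(4 2 4; -3 2 1)² = 3/110, sgn -1
4πI² = N·(3j₀)²·(3jₘ)² = 270/847
I = +1·√(0.318772/4π) = 0.15927046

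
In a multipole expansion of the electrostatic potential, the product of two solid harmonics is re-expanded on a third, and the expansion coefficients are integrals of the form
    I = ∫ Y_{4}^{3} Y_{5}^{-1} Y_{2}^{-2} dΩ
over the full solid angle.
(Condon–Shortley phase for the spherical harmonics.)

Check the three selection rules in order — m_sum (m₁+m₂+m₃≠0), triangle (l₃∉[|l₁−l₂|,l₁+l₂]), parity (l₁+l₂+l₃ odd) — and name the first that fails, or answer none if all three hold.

parity

Σmᵢ = 0  ✓
l₃∈[|l₁−l₂|,l₁+l₂]=[1,9], have l₃=2  ✓
Σlᵢ = 11 ⇒ odd  ✗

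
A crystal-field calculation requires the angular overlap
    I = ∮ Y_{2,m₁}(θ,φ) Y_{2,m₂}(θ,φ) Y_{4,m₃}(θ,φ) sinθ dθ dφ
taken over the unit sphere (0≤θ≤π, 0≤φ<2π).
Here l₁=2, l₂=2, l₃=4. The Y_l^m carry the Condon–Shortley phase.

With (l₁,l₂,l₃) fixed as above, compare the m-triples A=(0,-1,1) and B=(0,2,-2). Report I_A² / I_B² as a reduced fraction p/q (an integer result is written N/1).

l's match ⇒ only the (l;m) 3-j factors differ between A and B.
A: triangle coeff Δ(2,2,4) = 1/630; Σ_t [0,0]: t=0:+1/24 = 1/24; (3j)²=1/21 [(2 2 4; 0 -1 1)], sign=-1
B: triangle coeff Δ(2,2,4) = 1/630; Σ_t [0,0]: t=0:+1/96 = 1/96; (3j)²=1/42 [(2 2 4; 0 2 -2)], sign=+1
I_A²/I_B² = (1/21)/(1/42) = 2/1

2/1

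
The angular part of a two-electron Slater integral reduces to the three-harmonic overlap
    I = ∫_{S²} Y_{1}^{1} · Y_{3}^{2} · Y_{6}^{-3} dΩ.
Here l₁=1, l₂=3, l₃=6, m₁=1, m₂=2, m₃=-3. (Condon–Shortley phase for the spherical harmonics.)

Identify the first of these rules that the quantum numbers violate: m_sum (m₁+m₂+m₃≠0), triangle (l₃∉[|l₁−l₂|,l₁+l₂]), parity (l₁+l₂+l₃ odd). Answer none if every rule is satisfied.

m₁+m₂+m₃ = 1 + 2 − 3 = 0  ✓
triangle: |1−3|=2 ≤ l₃=6 ≤ 1+3=4  ✗
parity: l₁+l₂+l₃ = 10 is even

triangle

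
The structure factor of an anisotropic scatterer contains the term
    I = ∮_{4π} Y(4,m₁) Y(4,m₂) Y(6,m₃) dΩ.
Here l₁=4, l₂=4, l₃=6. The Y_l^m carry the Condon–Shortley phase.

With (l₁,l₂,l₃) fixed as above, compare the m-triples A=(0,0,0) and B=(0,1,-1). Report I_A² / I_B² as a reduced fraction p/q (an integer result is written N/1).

40/21

l's match ⇒ only the (l;m) 3-j factors differ between A and B.
A: triangle coeff Δ(4,4,6) = 1/1261260; Σ_t [0,2]: t=0:+1/4608 t=1:−1/1296 t=2:+1/4608 = -7/20736; (3j)²=20/1287 [(4 4 6; 0 0 0)], sign=-1
B: triangle coeff Δ(4,4,6) = 1/1261260; Σ_t [0,2]: t=0:+1/11520 t=1:−1/1728 t=2:+1/3456 = -7/34560; (3j)²=7/858 [(4 4 6; 0 1 -1)], sign=+1
I_A²/I_B² = (20/1287)/(7/858) = 40/21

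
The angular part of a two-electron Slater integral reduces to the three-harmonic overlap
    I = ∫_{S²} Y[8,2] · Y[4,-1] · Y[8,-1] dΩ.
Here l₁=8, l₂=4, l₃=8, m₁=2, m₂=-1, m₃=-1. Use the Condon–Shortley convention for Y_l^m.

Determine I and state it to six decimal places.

0.089739

m-sum 0 ✓  L=20 even ✓  4≤8≤12 ✓
Π(2lᵢ+1) = 17×9×17 = 2601
triangle coeff Δ(8,4,8) = 1/185175900
Σ_t [0,4]: t=0:+1/557383680 t=1:−1/21772800 t=2:+1/8294400 t=3:−1/21772800 t=4:+1/557383680 = 1/30965760
(3j)²=36/4199 [(8 4 8; 0 0 0)], sign=+1
Σ_t [0,3]: t=0:+1/74649600 t=1:−1/14515200 t=2:+1/23224320 t=3:−1/313528320 = -7/447897600
(3j)²=343/75582 [(8 4 8; 2 -1 -1)], sign=+1
⇒ 4πI² = 6174/61009
I = (+1)√(6174/61009/(4π)) = 0.08973904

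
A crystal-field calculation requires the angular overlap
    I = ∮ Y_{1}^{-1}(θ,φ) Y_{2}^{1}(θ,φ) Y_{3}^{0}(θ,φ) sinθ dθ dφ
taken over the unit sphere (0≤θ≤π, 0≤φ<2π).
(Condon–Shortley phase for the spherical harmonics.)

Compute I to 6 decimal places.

0.143048

Rules hold: Σm=0, L=6 even, 1≤3≤3.
N = 3·5·7 = 105
Δ = 0!·2!·4!/7! = 1/105
Racah Σ t=0..0: t=0:+1/4 = 1/4
⇒ 3j(1 2 3; 0 0 0)² = 3/35, sgn -1
Racah Σ t=0..0: t=0:+1/12 = 1/12
⇒ 3j(1 2 3; -1 1 0)² = 1/35, sgn -1
4πI² = N·(3j₀)²·(3jₘ)² = 9/35
I = +1·√(0.257143/4π) = 0.14304817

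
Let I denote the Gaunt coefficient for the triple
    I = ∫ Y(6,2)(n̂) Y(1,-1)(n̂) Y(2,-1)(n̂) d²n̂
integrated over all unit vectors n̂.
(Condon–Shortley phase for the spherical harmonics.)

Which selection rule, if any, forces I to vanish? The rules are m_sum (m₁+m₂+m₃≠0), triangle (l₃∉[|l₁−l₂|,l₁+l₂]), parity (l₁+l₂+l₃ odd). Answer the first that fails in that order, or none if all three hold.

triangle

m₁+m₂+m₃ = 2 − 1 − 1 = 0  ✓
triangle: |6−1|=5 ≤ l₃=2 ≤ 6+1=7  ✗
parity: l₁+l₂+l₃ = 9 is odd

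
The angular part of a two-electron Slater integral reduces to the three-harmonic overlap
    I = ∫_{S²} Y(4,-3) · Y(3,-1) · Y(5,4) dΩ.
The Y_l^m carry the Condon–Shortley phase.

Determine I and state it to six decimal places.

0.042401

m-sum 0 ✓  L=12 even ✓  1≤5≤7 ✓
Π(2lᵢ+1) = 9×7×11 = 693
triangle coeff Δ(4,3,5) = 1/180180
Σ_t [0,2]: t=0:+1/576 t=1:−1/144 t=2:+1/576 = -1/288
(3j)²=20/1001 [(4 3 5; 0 0 0)], sign=+1
Σ_t [1,2]: t=1:−1/4320 t=2:+1/5760 = -1/17280
(3j)²=7/4290 [(4 3 5; -3 -1 4)], sign=+1
⇒ 4πI² = 42/1859
I = (+1)√(42/1859/(4π)) = 0.04240138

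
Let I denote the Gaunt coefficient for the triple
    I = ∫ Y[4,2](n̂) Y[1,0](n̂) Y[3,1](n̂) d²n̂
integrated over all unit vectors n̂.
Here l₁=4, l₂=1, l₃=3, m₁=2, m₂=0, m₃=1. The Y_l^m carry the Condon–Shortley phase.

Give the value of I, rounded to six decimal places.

m-sum = 2 + 0 + 1 = 3 ≠ 0 ⇒ I = 0

0.000000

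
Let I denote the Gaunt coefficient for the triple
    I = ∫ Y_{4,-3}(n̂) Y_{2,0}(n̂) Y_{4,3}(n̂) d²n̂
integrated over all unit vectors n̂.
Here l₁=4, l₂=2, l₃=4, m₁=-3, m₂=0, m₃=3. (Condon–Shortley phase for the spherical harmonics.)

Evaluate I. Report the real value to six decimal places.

m-sum 0 ✓  L=10 even ✓  2≤4≤6 ✓
Π(2lᵢ+1) = 9×5×9 = 405
triangle coeff Δ(4,2,4) = 1/13860
Σ_t [0,2]: t=0:+1/192 t=1:−1/36 t=2:+1/192 = -5/288
(3j)²=20/693 [(4 2 4; 0 0 0)], sign=-1
Σ_t [1,2]: t=1:−1/720 t=2:+1/480 = 1/1440
(3j)²=7/1980 [(4 2 4; -3 0 3)], sign=-1
⇒ 4πI² = 5/121
I = (+1)√(5/121/(4π)) = 0.05734392

0.057344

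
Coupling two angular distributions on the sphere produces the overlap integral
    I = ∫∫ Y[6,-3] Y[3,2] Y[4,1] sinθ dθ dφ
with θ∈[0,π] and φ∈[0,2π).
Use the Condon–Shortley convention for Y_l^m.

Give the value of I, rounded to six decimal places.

0.000000

L=13 odd ⇒ parity kills the (l;000) factor ⇒ I = 0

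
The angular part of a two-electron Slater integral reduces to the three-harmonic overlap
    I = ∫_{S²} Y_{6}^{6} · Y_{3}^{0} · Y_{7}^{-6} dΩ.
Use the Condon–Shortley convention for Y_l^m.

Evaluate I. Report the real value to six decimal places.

-0.204043

Rules hold: Σm=0, L=16 even, 3≤7≤9.
N = 13·7·15 = 1365
Δ = 2!·10!·4!/17! = 1/2042040
Racah Σ t=0..2: t=0:+1/207360 t=1:−1/57600 t=2:+1/207360 = -1/129600
⇒ 3j(6 3 7; 0 0 0)² = 168/12155, sgn +1
Racah Σ t=0..0: t=0:+1/43545600 = 1/43545600
⇒ 3j(6 3 7; 6 0 -6)² = 33/1190, sgn -1
4πI² = N·(3j₀)²·(3jₘ)² = 756/1445
I = -1·√(0.523183/4π) = -0.20404316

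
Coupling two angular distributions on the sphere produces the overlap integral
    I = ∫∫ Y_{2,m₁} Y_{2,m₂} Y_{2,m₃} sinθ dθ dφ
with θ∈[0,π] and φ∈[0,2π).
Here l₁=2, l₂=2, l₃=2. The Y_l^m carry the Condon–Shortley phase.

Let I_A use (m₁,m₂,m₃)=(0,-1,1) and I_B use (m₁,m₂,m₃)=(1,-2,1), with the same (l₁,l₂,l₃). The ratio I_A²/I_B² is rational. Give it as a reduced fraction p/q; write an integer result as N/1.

Same 2,2,2: normalisation and zero-m 3j drop out of the ratio.
A: Δ: 2! 2! 2! / 7! → 1/630; sum: t=0:+1/4 t=1:−1/2 = -1/4; 3j²(2 2 2; 0 -1 1) = Δ·Π!·Σ² = 1/70  (sign +1)
B: Δ: 2! 2! 2! / 7! → 1/630; sum: t=0:+1/4 = 1/4; 3j²(2 2 2; 1 -2 1) = Δ·Π!·Σ² = 3/35  (sign -1)
I_A²/I_B² = (1/70)/(3/35) = 1/6

1/6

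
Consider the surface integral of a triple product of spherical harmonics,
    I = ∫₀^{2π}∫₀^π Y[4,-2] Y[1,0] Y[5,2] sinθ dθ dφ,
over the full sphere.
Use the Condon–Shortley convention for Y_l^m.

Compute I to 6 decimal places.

m-sum 0 ✓  L=10 even ✓  3≤5≤5 ✓
Π(2lᵢ+1) = 9×3×11 = 297
triangle coeff Δ(4,1,5) = 1/495
Σ_t [0,0]: t=0:+1/576 = 1/576
(3j)²=5/99 [(4 1 5; 0 0 0)], sign=-1
Σ_t [0,0]: t=0:+1/1440 = 1/1440
(3j)²=7/165 [(4 1 5; -2 0 2)], sign=-1
⇒ 4πI² = 7/11
I = (+1)√(7/11/(4π)) = 0.22503380

0.225034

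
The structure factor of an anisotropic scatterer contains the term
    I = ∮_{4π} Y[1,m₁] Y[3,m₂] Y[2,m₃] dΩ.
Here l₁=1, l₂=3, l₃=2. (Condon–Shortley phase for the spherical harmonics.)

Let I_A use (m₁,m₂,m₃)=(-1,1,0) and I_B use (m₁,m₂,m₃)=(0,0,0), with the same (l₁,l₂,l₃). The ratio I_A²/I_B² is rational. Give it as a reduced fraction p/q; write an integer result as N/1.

2/3

Shared (l₁,l₂,l₃)=(1,3,2): N and (l;000)² cancel in I_A²/I_B².
A: Δ = 2!·0!·4!/7! = 1/105; Racah Σ t=2..2: t=2:+1/8 = 1/8; ⇒ 3j(1 3 2; -1 1 0)² = 2/35, sgn +1
B: Δ = 2!·0!·4!/7! = 1/105; Racah Σ t=1..1: t=1:−1/4 = -1/4; ⇒ 3j(1 3 2; 0 0 0)² = 3/35, sgn -1
I_A²/I_B² = (2/35)/(3/35) = 2/3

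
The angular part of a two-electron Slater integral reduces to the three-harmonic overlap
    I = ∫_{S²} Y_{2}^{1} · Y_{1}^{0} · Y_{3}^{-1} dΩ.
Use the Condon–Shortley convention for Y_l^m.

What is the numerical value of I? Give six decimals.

-0.233597

Checks pass: Σm=0; 6 even; l₃=3∈[1,3].
(2·2+1)(2·1+1)(2·3+1) = 105
Δ: 0! 4! 2! / 7! → 1/105
sum: t=0:+1/4 = 1/4
3j²(2 1 3; 0 0 0) = Δ·Π!·Σ² = 3/35  (sign -1)
sum: t=0:+1/6 = 1/6
3j²(2 1 3; 1 0 -1) = Δ·Π!·Σ² = 8/105  (sign +1)
combine: 4πI² = 105·3/35·8/105 = 24/35
take √, sign -1: I = -0.23359668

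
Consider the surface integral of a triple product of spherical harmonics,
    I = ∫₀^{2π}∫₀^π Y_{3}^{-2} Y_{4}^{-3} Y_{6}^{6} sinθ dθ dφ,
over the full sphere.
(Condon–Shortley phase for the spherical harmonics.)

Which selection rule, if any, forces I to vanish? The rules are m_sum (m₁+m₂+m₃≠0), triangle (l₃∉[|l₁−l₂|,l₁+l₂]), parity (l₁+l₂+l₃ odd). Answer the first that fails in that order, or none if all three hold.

m_sum

azimuthal sum: -2 − 3 + 6 = 1  ✗
1 ≤ 6 ≤ 7 (triangle on l)
L = 3 + 4 + 6 = 13 (odd)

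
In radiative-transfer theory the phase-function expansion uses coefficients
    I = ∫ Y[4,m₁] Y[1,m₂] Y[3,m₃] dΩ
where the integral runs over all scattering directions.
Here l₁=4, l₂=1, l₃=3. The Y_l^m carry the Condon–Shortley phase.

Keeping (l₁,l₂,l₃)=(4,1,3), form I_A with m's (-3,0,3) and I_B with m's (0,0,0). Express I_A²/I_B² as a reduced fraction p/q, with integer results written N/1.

7/16

Shared (l₁,l₂,l₃)=(4,1,3): N and (l;000)² cancel in I_A²/I_B².
A: Δ = 2!·6!·0!/9! = 1/252; Racah Σ t=1..1: t=1:−1/720 = -1/720; ⇒ 3j(4 1 3; -3 0 3)² = 1/36, sgn -1
B: Δ = 2!·6!·0!/9! = 1/252; Racah Σ t=1..1: t=1:−1/36 = -1/36; ⇒ 3j(4 1 3; 0 0 0)² = 4/63, sgn +1
I_A²/I_B² = (1/36)/(4/63) = 7/16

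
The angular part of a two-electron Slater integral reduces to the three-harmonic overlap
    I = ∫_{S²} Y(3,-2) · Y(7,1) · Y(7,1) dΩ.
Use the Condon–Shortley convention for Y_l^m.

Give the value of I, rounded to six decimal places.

Σlᵢ=17 odd — θ-integrand is odd under cosθ→−cosθ; I=0

0.000000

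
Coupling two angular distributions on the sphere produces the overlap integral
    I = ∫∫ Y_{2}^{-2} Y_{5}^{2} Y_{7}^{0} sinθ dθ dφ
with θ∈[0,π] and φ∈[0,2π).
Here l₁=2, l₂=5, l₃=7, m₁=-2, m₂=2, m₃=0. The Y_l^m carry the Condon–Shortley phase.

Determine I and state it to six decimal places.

Checks pass: Σm=0; 14 even; l₃=7∈[3,7].
(2·2+1)(2·5+1)(2·7+1) = 825
Δ: 0! 4! 10! / 15! → 1/15015
sum: t=0:+1/57600 = 1/57600
3j²(2 5 7; 0 0 0) = Δ·Π!·Σ² = 21/715  (sign -1)
sum: t=0:+1/725760 = 1/725760
3j²(2 5 7; -2 2 0) = Δ·Π!·Σ² = 1/429  (sign -1)
combine: 4πI² = 825·21/715·1/429 = 105/1859
take √, sign +1: I = 0.06704247

0.067042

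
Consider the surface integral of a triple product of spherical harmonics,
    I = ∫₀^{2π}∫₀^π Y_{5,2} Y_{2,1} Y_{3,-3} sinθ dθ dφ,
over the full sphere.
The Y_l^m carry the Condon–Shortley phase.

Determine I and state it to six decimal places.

m-sum 0 ✓  L=10 even ✓  3≤3≤7 ✓
Π(2lᵢ+1) = 11×5×7 = 385
triangle coeff Δ(5,2,3) = 1/2310
Σ_t [2,2]: t=2:+1/144 = 1/144
(3j)²=10/231 [(5 2 3; 0 0 0)], sign=-1
Σ_t [3,3]: t=3:−1/4320 = -1/4320
(3j)²=1/330 [(5 2 3; 2 1 -3)], sign=-1
⇒ 4πI² = 5/99
I = (+1)√(5/99/(4π)) = 0.06339609

0.063396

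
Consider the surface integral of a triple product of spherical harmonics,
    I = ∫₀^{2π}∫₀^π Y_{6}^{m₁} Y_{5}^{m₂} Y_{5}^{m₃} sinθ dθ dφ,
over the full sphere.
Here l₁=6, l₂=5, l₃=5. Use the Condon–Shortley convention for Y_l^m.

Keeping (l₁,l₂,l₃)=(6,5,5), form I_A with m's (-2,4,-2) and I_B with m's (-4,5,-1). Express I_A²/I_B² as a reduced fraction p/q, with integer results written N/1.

28/75

l's match ⇒ only the (l;m) 3-j factors differ between A and B.
A: triangle coeff Δ(6,5,5) = 1/28588560; Σ_t [5,6]: t=5:−1/103680 t=6:+1/207360 = -1/207360; (3j)²=21/2431 [(6 5 5; -2 4 -2)], sign=+1
B: triangle coeff Δ(6,5,5) = 1/28588560; Σ_t [6,6]: t=6:+1/829440 = 1/829440; (3j)²=225/9724 [(6 5 5; -4 5 -1)], sign=+1
I_A²/I_B² = (21/2431)/(225/9724) = 28/75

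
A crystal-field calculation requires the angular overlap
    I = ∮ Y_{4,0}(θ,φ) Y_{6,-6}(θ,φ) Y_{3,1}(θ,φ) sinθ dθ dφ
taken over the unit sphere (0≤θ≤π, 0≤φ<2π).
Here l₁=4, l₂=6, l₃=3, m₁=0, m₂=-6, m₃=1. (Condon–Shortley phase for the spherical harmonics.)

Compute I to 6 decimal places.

0.000000

Σmᵢ = -5 ≠ 0, so the φ-integral vanishes; I = 0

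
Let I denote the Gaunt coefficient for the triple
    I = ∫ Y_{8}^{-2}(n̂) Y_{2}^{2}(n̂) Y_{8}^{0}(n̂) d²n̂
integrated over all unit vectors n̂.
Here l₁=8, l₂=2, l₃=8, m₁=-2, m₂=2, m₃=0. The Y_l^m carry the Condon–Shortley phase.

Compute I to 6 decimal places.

Checks pass: Σm=0; 18 even; l₃=8∈[6,10].
(2·8+1)(2·2+1)(2·8+1) = 1445
Δ: 2! 14! 2! / 19! → 1/348840
sum: t=0:+1/116121600 t=1:−1/25401600 t=2:+1/116121600 = -1/45158400
3j²(8 2 8; 0 0 0) = Δ·Π!·Σ² = 24/1615  (sign -1)
sum: t=2:+1/116121600 = 1/116121600
3j²(8 2 8; -2 2 0) = Δ·Π!·Σ² = 7/323  (sign +1)
combine: 4πI² = 1445·24/1615·7/323 = 168/361
take √, sign -1: I = -0.19244034

-0.192440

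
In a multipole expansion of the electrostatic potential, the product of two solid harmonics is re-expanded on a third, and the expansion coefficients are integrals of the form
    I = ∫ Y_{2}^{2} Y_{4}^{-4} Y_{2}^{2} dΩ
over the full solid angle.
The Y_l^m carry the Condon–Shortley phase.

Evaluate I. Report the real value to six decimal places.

0.337168

Checks pass: Σm=0; 8 even; l₃=2∈[2,6].
(2·2+1)(2·4+1)(2·2+1) = 225
Δ: 4! 0! 4! / 9! → 1/630
sum: t=2:+1/16 = 1/16
3j²(2 4 2; 0 0 0) = Δ·Π!·Σ² = 2/35  (sign +1)
sum: t=0:+1/576 = 1/576
3j²(2 4 2; 2 -4 2) = Δ·Π!·Σ² = 1/9  (sign +1)
combine: 4πI² = 225·2/35·1/9 = 10/7
take √, sign +1: I = 0.33716777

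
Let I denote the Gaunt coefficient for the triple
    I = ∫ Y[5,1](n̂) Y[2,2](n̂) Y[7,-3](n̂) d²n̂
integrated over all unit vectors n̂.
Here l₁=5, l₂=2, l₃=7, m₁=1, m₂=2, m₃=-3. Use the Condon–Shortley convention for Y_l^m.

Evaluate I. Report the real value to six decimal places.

Checks pass: Σm=0; 14 even; l₃=7∈[3,7].
(2·5+1)(2·2+1)(2·7+1) = 825
Δ: 0! 10! 4! / 15! → 1/15015
sum: t=0:+1/57600 = 1/57600
3j²(5 2 7; 0 0 0) = Δ·Π!·Σ² = 21/715  (sign -1)
sum: t=0:+1/414720 = 1/414720
3j²(5 2 7; 1 2 -3) = Δ·Π!·Σ² = 2/143  (sign +1)
combine: 4πI² = 825·21/715·2/143 = 630/1859
take √, sign -1: I = -0.16421985

-0.164220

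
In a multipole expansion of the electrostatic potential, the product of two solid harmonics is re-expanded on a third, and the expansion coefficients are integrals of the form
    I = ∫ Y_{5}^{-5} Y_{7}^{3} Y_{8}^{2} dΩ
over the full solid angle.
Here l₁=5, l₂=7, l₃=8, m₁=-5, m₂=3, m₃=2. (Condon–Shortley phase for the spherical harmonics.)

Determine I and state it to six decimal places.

0.140622

Rules hold: Σm=0, L=20 even, 2≤8≤12.
N = 11·15·17 = 2805
Δ = 4!·6!·10!/21! = 1/814773960
Racah Σ t=0..4: t=0:+1/87091200 t=1:−1/4976640 t=2:+1/2073600 t=3:−1/4976640 t=4:+1/87091200 = 1/9676800
⇒ 3j(5 7 8; 0 0 0)² = 360/46189, sgn +1
Racah Σ t=4..4: t=4:+1/298598400 = 1/298598400
⇒ 3j(5 7 8; -5 3 2)² = 525/46189, sgn +1
4πI² = N·(3j₀)²·(3jₘ)² = 2835000/11408683
I = +1·√(0.248495/4π) = 0.14062219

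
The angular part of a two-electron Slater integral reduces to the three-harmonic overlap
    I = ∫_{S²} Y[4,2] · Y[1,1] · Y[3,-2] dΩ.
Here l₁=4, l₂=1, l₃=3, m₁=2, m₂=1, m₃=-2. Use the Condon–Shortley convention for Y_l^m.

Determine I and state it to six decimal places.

0.000000

Σmᵢ = 1 ≠ 0, so the φ-integral vanishes; I = 0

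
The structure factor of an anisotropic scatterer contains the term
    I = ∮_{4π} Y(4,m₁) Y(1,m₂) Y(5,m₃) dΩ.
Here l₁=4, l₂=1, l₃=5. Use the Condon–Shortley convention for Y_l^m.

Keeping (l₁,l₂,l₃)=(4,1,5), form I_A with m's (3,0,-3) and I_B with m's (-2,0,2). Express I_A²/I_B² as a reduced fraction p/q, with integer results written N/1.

16/21

l's match ⇒ only the (l;m) 3-j factors differ between A and B.
A: triangle coeff Δ(4,1,5) = 1/495; Σ_t [0,0]: t=0:+1/5040 = 1/5040; (3j)²=16/495 [(4 1 5; 3 0 -3)], sign=+1
B: triangle coeff Δ(4,1,5) = 1/495; Σ_t [0,0]: t=0:+1/1440 = 1/1440; (3j)²=7/165 [(4 1 5; -2 0 2)], sign=-1
I_A²/I_B² = (16/495)/(7/165) = 16/21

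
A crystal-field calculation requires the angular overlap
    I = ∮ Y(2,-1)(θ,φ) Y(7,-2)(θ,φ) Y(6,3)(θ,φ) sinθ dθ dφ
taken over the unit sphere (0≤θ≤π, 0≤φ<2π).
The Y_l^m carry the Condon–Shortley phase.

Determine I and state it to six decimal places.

0.000000

l₁+l₂+l₃=15 is odd: 3j(l;000)=0 ⇒ I=0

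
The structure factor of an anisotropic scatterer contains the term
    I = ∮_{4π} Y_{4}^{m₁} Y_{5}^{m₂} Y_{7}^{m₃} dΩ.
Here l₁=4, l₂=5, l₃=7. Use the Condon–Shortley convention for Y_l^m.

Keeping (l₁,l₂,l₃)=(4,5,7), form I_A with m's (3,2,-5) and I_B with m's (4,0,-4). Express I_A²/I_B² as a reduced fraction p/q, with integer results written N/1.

Shared (l₁,l₂,l₃)=(4,5,7): N and (l;000)² cancel in I_A²/I_B².
A: Δ = 2!·6!·8!/17! = 1/6126120; Racah Σ t=0..1: t=0:+1/1209600 t=1:−1/1036800 = -1/7257600; ⇒ 3j(4 5 7; 3 2 -5)² = 1/2210, sgn -1
B: Δ = 2!·6!·8!/17! = 1/6126120; Racah Σ t=0..0: t=0:+1/1036800 = 1/1036800; ⇒ 3j(4 5 7; 4 0 -4)² = 14/663, sgn -1
I_A²/I_B² = (1/2210)/(14/663) = 3/140

3/140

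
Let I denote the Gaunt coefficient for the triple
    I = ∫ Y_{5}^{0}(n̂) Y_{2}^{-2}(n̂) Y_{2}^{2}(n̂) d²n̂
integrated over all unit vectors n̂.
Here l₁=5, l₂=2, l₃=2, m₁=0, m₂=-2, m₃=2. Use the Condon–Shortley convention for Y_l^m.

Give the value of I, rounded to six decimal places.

0.000000

|5−2|≤2≤5+2 violated ⇒ I = 0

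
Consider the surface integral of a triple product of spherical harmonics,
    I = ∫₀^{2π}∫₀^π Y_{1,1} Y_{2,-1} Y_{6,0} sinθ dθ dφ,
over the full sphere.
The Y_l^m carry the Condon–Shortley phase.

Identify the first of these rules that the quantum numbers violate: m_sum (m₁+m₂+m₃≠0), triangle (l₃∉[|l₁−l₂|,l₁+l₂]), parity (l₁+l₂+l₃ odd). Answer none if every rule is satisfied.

triangle

m₁+m₂+m₃ = 1 − 1 + 0 = 0  ✓
triangle: |1−2|=1 ≤ l₃=6 ≤ 1+2=3  ✗
parity: l₁+l₂+l₃ = 9 is odd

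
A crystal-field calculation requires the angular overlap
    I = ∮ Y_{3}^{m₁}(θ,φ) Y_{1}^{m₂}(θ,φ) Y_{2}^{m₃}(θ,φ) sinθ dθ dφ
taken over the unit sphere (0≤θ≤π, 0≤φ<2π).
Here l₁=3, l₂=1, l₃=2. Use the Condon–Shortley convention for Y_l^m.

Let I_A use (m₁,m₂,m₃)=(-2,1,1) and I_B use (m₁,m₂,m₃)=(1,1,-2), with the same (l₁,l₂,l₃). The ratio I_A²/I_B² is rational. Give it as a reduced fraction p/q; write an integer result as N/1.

Same 3,1,2: normalisation and zero-m 3j drop out of the ratio.
A: Δ: 2! 4! 0! / 7! → 1/105; sum: t=2:+1/12 = 1/12; 3j²(3 1 2; -2 1 1) = Δ·Π!·Σ² = 2/21  (sign -1)
B: Δ: 2! 4! 0! / 7! → 1/105; sum: t=2:+1/48 = 1/48; 3j²(3 1 2; 1 1 -2) = Δ·Π!·Σ² = 1/105  (sign +1)
I_A²/I_B² = (2/21)/(1/105) = 10/1

10/1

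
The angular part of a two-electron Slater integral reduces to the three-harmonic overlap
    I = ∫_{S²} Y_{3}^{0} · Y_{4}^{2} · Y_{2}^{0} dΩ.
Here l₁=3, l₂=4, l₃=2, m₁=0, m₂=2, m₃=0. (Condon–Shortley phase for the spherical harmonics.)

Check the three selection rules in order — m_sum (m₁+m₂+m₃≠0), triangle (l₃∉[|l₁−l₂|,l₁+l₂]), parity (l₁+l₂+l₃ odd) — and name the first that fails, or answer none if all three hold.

m₁+m₂+m₃ = 0 + 2 + 0 = 2  ✗
triangle: |3−4|=1 ≤ l₃=2 ≤ 3+4=7
parity: l₁+l₂+l₃ = 9 is odd

m_sum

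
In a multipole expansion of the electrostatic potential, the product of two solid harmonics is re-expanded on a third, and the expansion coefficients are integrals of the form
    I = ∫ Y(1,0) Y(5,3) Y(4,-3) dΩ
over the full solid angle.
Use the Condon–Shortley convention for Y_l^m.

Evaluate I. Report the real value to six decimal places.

-0.196426

Checks pass: Σm=0; 10 even; l₃=4∈[4,6].
(2·1+1)(2·5+1)(2·4+1) = 297
Δ: 2! 0! 8! / 11! → 1/495
sum: t=1:−1/576 = -1/576
3j²(1 5 4; 0 0 0) = Δ·Π!·Σ² = 5/99  (sign -1)
sum: t=1:−1/5040 = -1/5040
3j²(1 5 4; 0 3 -3) = Δ·Π!·Σ² = 16/495  (sign +1)
combine: 4πI² = 297·5/99·16/495 = 16/33
take √, sign -1: I = -0.19642560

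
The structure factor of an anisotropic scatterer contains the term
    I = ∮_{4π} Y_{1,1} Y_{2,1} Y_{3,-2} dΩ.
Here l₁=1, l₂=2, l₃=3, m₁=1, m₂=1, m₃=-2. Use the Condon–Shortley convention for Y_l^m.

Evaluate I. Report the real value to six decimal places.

Rules hold: Σm=0, L=6 even, 1≤3≤3.
N = 3·5·7 = 105
Δ = 0!·2!·4!/7! = 1/105
Racah Σ t=0..0: t=0:+1/4 = 1/4
⇒ 3j(1 2 3; 0 0 0)² = 3/35, sgn -1
Racah Σ t=0..0: t=0:+1/12 = 1/12
⇒ 3j(1 2 3; 1 1 -2)² = 2/21, sgn -1
4πI² = N·(3j₀)²·(3jₘ)² = 6/7
I = +1·√(0.857143/4π) = 0.26116903

0.261169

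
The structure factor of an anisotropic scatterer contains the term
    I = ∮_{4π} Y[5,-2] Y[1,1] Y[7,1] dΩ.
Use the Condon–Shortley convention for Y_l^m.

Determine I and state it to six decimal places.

triangle: need 4≤l₃≤6, have 7; I=0

0.000000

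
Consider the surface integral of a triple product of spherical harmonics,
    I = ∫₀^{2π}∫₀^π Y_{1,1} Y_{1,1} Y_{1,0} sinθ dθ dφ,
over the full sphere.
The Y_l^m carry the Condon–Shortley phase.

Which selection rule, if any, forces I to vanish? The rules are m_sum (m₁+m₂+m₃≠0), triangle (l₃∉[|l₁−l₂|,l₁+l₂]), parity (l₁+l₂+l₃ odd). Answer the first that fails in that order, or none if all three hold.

m_sum

m₁+m₂+m₃ = 1 + 1 + 0 = 2  ✗
triangle: |1−1|=0 ≤ l₃=1 ≤ 1+1=2
parity: l₁+l₂+l₃ = 3 is odd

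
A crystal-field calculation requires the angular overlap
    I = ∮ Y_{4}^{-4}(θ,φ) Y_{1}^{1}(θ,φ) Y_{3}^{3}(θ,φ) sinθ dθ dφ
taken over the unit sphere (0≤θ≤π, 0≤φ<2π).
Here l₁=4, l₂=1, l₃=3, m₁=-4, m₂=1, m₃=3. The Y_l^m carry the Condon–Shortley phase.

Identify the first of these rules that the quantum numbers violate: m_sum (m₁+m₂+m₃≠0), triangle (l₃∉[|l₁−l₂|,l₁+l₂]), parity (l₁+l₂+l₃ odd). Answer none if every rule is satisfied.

Σmᵢ = 0  ✓
l₃∈[|l₁−l₂|,l₁+l₂]=[3,5], have l₃=3  ✓
Σlᵢ = 8 ⇒ even  ✓

none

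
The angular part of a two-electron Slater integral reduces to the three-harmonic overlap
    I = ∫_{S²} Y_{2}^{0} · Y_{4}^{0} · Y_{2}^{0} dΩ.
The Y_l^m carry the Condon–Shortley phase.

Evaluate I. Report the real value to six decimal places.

m-sum 0 ✓  L=8 even ✓  2≤2≤6 ✓
Π(2lᵢ+1) = 5×9×5 = 225
triangle coeff Δ(2,4,2) = 1/630
Σ_t [2,2]: t=2:+1/16 = 1/16
(3j)²=2/35 [(2 4 2; 0 0 0)], sign=+1
(m-triple is (0,0,0) — same symbol as above.)
⇒ 4πI² = 36/49
I = (+1)√(36/49/(4π)) = 0.24179554

0.241796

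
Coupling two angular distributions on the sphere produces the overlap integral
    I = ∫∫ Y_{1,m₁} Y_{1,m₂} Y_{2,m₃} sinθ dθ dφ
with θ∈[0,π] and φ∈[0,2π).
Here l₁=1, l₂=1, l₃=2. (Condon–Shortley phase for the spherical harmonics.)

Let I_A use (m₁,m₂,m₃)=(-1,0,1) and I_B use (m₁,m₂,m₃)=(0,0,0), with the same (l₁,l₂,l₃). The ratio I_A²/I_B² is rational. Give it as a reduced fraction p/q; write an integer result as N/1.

Shared (l₁,l₂,l₃)=(1,1,2): N and (l;000)² cancel in I_A²/I_B².
A: Δ = 0!·2!·2!/5! = 1/30; Racah Σ t=0..0: t=0:+1/2 = 1/2; ⇒ 3j(1 1 2; -1 0 1)² = 1/10, sgn -1
B: Δ = 0!·2!·2!/5! = 1/30; Racah Σ t=0..0: t=0:+1/1 = 1/1; ⇒ 3j(1 1 2; 0 0 0)² = 2/15, sgn +1
I_A²/I_B² = (1/10)/(2/15) = 3/4

3/4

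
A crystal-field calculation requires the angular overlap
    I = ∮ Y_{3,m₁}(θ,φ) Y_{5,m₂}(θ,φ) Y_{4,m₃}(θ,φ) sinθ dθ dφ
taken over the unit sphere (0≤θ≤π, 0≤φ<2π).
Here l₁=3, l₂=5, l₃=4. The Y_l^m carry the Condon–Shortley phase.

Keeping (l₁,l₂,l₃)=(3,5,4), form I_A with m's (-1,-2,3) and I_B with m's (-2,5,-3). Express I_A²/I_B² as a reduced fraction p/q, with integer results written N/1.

49/75

Same 3,5,4: normalisation and zero-m 3j drop out of the ratio.
A: Δ: 4! 2! 6! / 13! → 1/180180; sum: t=2:+1/960 t=3:−1/4320 = 7/8640; 3j²(3 5 4; -1 -2 3) = Δ·Π!·Σ² = 343/12870  (sign -1)
B: Δ: 4! 2! 6! / 13! → 1/180180; sum: t=4:+1/17280 = 1/17280; 3j²(3 5 4; -2 5 -3) = Δ·Π!·Σ² = 35/858  (sign -1)
I_A²/I_B² = (343/12870)/(35/858) = 49/75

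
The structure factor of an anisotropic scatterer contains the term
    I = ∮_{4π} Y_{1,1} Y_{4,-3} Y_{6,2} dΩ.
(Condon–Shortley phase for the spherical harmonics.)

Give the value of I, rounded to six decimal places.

l₃=6 ∉ [3,5] — triangle fails ⇒ I = 0

0.000000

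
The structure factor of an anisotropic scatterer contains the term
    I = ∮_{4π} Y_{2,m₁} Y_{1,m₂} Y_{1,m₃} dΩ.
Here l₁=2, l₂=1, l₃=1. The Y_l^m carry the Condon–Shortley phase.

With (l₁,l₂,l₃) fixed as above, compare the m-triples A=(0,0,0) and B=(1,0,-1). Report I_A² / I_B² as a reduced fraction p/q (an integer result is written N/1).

l's match ⇒ only the (l;m) 3-j factors differ between A and B.
A: triangle coeff Δ(2,1,1) = 1/30; Σ_t [1,1]: t=1:−1/1 = -1/1; (3j)²=2/15 [(2 1 1; 0 0 0)], sign=+1
B: triangle coeff Δ(2,1,1) = 1/30; Σ_t [1,1]: t=1:−1/2 = -1/2; (3j)²=1/10 [(2 1 1; 1 0 -1)], sign=-1
I_A²/I_B² = (2/15)/(1/10) = 4/3

4/3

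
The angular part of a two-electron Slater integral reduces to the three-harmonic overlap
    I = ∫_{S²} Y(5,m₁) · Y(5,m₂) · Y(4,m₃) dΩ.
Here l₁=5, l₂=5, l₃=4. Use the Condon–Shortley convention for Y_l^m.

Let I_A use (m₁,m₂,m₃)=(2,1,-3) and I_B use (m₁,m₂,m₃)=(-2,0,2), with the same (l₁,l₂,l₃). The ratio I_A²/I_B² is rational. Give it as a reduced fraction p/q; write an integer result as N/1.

5/21

Same 5,5,4: normalisation and zero-m 3j drop out of the ratio.
A: Δ: 6! 4! 4! / 15! → 1/3153150; sum: t=2:+1/6912 t=3:−1/5184 = -1/20736; 3j²(5 5 4; 2 1 -3) = Δ·Π!·Σ² = 5/2574  (sign +1)
B: Δ: 6! 4! 4! / 15! → 1/3153150; sum: t=3:−1/3456 t=4:+1/1728 t=5:−1/11520 = 7/34560; 3j²(5 5 4; -2 0 2) = Δ·Π!·Σ² = 7/858  (sign +1)
I_A²/I_B² = (5/2574)/(7/858) = 5/21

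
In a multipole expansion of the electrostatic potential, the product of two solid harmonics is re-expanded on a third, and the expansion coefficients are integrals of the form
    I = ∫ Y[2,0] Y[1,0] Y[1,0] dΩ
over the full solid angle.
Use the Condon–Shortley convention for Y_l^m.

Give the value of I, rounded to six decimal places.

m-sum 0 ✓  L=4 even ✓  1≤1≤3 ✓
Π(2lᵢ+1) = 5×3×3 = 45
triangle coeff Δ(2,1,1) = 1/30
Σ_t [1,1]: t=1:−1/1 = -1/1
(3j)²=2/15 [(2 1 1; 0 0 0)], sign=+1
(m-triple is (0,0,0) — same symbol as above.)
⇒ 4πI² = 4/5
I = (+1)√(4/5/(4π)) = 0.25231325

0.252313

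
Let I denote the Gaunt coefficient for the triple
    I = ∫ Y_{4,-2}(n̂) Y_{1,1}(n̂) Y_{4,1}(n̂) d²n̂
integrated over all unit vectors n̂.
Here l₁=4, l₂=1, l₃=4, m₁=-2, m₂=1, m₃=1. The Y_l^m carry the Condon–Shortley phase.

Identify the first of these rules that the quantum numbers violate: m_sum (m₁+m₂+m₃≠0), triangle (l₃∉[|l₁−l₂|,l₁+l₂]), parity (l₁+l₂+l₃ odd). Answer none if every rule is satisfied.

azimuthal sum: -2 + 1 + 1 = 0  ✓
3 ≤ 4 ≤ 5 (triangle on l)  ✓
L = 4 + 1 + 4 = 9 (odd)  ✗

parity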